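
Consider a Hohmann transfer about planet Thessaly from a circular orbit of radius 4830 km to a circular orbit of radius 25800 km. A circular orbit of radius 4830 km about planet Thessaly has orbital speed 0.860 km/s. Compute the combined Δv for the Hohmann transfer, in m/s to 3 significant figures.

From the circular-orbit relation v² = μ/r at r = 4830 km: μ = v²r = (0.860)² × 4830 = 3572.27 km³/s².
Transfer-ellipse semi-major axis a_t = (r₁ + r₂)/2 = (4830 + 25800)/2 = 15315 km.
Circular speed at r₁: v₁ = √(μ/r₁) = √(3572.27/4830) = 0.860000 km/s.
On the transfer ellipse at r₁, vis-viva gives v_p = √[μ(2/r₁ − 1/a_t)] = 1.11622 km/s.
First burn Δv₁ = |v_p − v₁| = 0.25622 km/s.
At r₂, v₂ = √(μ/r₂) = 0.3721021 km/s.
Transfer-orbit speed at r₂: v_a = √[μ(2/r₂ − 1/a_t)] = 0.2089668 km/s.
Second burn Δv₂ = |v₂ − v_a| = 0.16314 km/s.
Total Δv = Δv₁ + Δv₂ = 0.4194 km/s.

Δv = 419 m/s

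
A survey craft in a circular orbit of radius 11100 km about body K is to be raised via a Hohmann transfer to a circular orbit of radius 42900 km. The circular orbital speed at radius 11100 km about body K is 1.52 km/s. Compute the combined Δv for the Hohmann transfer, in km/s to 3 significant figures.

From the circular-orbit relation v² = μ/r at r = 11100 km: μ = v²r = (1.52)² × 11100 = 25645.4 km³/s².
Transfer-ellipse semi-major axis a_t = (r₁ + r₂)/2 = (11100 + 42900)/2 = 27000 km.
Circular speed at r₁: v₁ = √(μ/r₁) = √(25645.4/11100) = 1.520 km/s.
Transfer-orbit speed at r₁ (vis-viva): v_p = √[μ(2/r₁ − 1/a_t)] = 1.916 km/s.
First burn Δv₁ = |v_p − v₁| = 0.3960 km/s.
Circular speed at r₂: v₂ = √(μ/r₂) = 0.77317 km/s.
Transfer-orbit speed at r₂: v_a = √[μ(2/r₂ − 1/a_t)] = 0.49574 km/s.
Second burn Δv₂ = |v₂ − v_a| = 0.2774 km/s.
Total Δv = Δv₁ + Δv₂ = 0.6734 km/s.

Δv = 0.673 km/s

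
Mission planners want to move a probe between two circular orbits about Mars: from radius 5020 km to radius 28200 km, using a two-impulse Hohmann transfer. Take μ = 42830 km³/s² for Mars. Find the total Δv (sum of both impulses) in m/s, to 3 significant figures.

Δv = 1440 m/s

Transfer-ellipse semi-major axis a_t = (r₁ + r₂)/2 = (5020 + 28200)/2 = 16610 km.
Circular speed at r₁: v₁ = √(μ/r₁) = √(42830/5020) = 2.921 km/s.
Transfer-orbit speed at r₁ (vis-viva equation): v_p = √[μ(2/r₁ − 1/a_t)] = 3.806 km/s.
First burn Δv₁ = |v_p − v₁| = 0.8850 km/s.
Circular speed at r₂: v₂ = √(μ/r₂) = 1.2324 km/s.
Transfer-orbit speed at r₂: v_a = √[μ(2/r₂ − 1/a_t)] = 0.67751 km/s.
Second burn Δv₂ = |v₂ − v_a| = 0.5549 km/s.
Total Δv = Δv₁ + Δv₂ = 1.440 km/s.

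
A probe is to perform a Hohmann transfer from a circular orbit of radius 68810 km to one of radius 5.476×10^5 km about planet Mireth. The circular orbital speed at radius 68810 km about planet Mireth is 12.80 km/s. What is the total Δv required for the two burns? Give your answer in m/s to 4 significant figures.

Δv = 6655 m/s

From the circular-orbit relation v² = μ/r at r = 68810 km: μ = v²r = (12.80)² × 68810 = 1.12738×10^7 km³/s².
Semi-major axis of the transfer orbit: a_t = (68810 + 5.476×10^5)/2 = 3.08205×10^5 km.
At r₁ the circular-orbit speed is v₁ = √(μ/r₁) = 12.800 km/s.
On the transfer ellipse at r₁, vis-viva gives v_p = √[μ(2/r₁ − 1/a_t)] = 17.062 km/s.
First burn Δv₁ = |v_p − v₁| = 4.262 km/s.
At r₂, v₂ = √(μ/r₂) = 4.537 km/s.
Transfer-orbit speed at r₂: v_a = √[μ(2/r₂ − 1/a_t)] = 2.144 km/s.
Second burn Δv₂ = |v₂ − v_a| = 2.393 km/s.
Total Δv = Δv₁ + Δv₂ = 6.655 km/s.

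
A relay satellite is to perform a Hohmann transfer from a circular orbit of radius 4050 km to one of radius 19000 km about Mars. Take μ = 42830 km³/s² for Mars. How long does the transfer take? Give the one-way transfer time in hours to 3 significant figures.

The Hohmann ellipse has a_t = (r₁ + r₂)/2 = 11525 km.
Half the transfer-orbit period gives t = π√(a_t³/μ) = 18780 s.
Converting: 18780 s ÷ 3600 s/hour = 5.22 hours.

t = 5.22 hours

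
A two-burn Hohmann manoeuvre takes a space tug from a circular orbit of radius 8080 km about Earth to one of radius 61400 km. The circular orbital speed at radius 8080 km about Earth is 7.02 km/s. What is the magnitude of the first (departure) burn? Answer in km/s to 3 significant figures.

Δv₁ = 2.31 km/s

From the circular-orbit relation v² = μ/r at r = 8080 km: μ = v²r = (7.02)² × 8080 = 3.98186×10^5 km³/s².
The Hohmann ellipse has a_t = (r₁ + r₂)/2 = 34740 km.
On the circular orbit at r = 8080 km, v_c = √(μ/r) = 7.020 km/s.
Transfer-orbit speed at the same r (vis-viva, a = a_t): v_t = √[μ(2/r − 1/a_t)] = 9.333 km/s.
Δv₁ = |v_t − v_c| = |9.333 − 7.020| = 2.313 km/s.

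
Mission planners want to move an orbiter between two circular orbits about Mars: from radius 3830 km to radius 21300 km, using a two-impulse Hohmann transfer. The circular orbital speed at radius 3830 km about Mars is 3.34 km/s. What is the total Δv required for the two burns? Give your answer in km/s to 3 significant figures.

Δv = 1.64 km/s

From the circular-orbit relation v² = μ/r at r = 3830 km: μ = v²r = (3.34)² × 3830 = 42725.9 km³/s².
Transfer-ellipse semi-major axis a_t = (r₁ + r₂)/2 = (3830 + 21300)/2 = 12565 km.
At r₁ the circular-orbit speed is v₁ = √(μ/r₁) = 3.340 km/s.
On the transfer ellipse at r₁, vis-viva gives v_p = √[μ(2/r₁ − 1/a_t)] = 4.349 km/s.
First burn Δv₁ = |v_p − v₁| = 1.009 km/s.
Circular speed at r₂: v₂ = √(μ/r₂) = 1.4163 km/s.
Transfer-orbit speed at r₂: v_a = √[μ(2/r₂ − 1/a_t)] = 0.78194 km/s.
Second burn Δv₂ = |v₂ − v_a| = 0.6344 km/s.
Total Δv = Δv₁ + Δv₂ = 1.643 km/s.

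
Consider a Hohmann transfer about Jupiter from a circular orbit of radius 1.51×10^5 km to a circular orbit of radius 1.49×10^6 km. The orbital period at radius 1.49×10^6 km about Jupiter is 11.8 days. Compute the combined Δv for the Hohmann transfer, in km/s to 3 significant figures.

From Kepler's third law T² = 4π²r³/μ at r = 1.49×10^6 km, T = 11.8 days = 11.8 × 86400 s = 1.01952×10^6 s: μ = 4π²r³/T² = 1.25640×10^8 km³/s².
The Hohmann ellipse has a_t = (r₁ + r₂)/2 = 8.205×10^5 km.
Circular speed at r₁: v₁ = √(μ/r₁) = √(1.25640×10^8/1.510×10^5) = 28.845 km/s.
Transfer-orbit speed at r₁ (vis-viva): v_p = √[μ(2/r₁ − 1/a_t)] = 38.871 km/s.
First burn Δv₁ = |v_p − v₁| = 10.03 km/s.
At r₂, v₂ = √(μ/r₂) = 9.1827 km/s.
Transfer-orbit speed at r₂: v_a = √[μ(2/r₂ − 1/a_t)] = 3.9393 km/s.
Second burn Δv₂ = |v₂ − v_a| = 5.243 km/s.
Total Δv = Δv₁ + Δv₂ = 15.27 km/s.

Δv = 15.3 km/s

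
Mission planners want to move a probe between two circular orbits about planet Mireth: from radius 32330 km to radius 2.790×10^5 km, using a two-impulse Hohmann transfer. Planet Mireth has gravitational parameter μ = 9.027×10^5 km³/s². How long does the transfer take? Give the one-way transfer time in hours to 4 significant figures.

t = 56.41 hours

The Hohmann ellipse has a_t = (r₁ + r₂)/2 = 1.55665×10^5 km.
By Kepler's third law the transfer-orbit period is T = 2π√(a_t³/μ), so t = T/2 = 2.0308×10^5 s.
Converting: 2.0308×10^5 s ÷ 3600 s/hour = 56.41 hours.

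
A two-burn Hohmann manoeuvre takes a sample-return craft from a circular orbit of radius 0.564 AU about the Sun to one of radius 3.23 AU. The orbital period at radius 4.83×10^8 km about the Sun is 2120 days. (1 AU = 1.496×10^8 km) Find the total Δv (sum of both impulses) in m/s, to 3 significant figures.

Δv = 19600 m/s

From Kepler's third law T² = 4π²r³/μ at r = 4.83×10^8 km, T = 2120 days = 2120 × 86400 s = 1.83168×10^8 s: μ = 4π²r³/T² = 1.32587×10^11 km³/s².
In km: r₁ = 0.564 × 1.496×10^8 = 8.43744×10^7 km; r₂ = 3.23 × 1.496×10^8 = 4.83208×10^8 km.
Transfer-ellipse semi-major axis a_t = (r₁ + r₂)/2 = (8.43744×10^7 + 4.83208×10^8)/2 = 2.837912×10^8 km.
Circular speed at r₁: v₁ = √(μ/r₁) = √(1.32587×10^11/8.43744×10^7) = 39.64 km/s.
Transfer-orbit speed at r₁ (v² = μ(2/r − 1/a)): v_p = √[μ(2/r₁ − 1/a_t)] = 51.73 km/s.
First burn Δv₁ = |v_p − v₁| = 12.09 km/s.
Circular speed at r₂: v₂ = √(μ/r₂) = 16.565 km/s.
Transfer-orbit speed at r₂: v_a = √[μ(2/r₂ − 1/a_t)] = 9.0321 km/s.
Second burn Δv₂ = |v₂ − v_a| = 7.533 km/s.
Total Δv = Δv₁ + Δv₂ = 19.62 km/s.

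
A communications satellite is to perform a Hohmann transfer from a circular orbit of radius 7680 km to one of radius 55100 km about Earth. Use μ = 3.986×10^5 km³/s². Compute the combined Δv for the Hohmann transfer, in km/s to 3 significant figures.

Δv = 3.70 km/s

Transfer-ellipse semi-major axis a_t = (r₁ + r₂)/2 = (7680 + 55100)/2 = 31390 km.
Circular speed at r₁: v₁ = √(μ/r₁) = √(3.986×10^5/7680) = 7.204 km/s.
On the transfer ellipse at r₁, vis-viva gives v_p = √[μ(2/r₁ − 1/a_t)] = 9.545 km/s.
First burn Δv₁ = |v_p − v₁| = 2.341 km/s.
At r₂, v₂ = √(μ/r₂) = 2.6896 km/s.
Transfer-orbit speed at r₂: v_a = √[μ(2/r₂ − 1/a_t)] = 1.3304 km/s.
Second burn Δv₂ = |v₂ − v_a| = 1.359 km/s.
Total Δv = Δv₁ + Δv₂ = 3.700 km/s.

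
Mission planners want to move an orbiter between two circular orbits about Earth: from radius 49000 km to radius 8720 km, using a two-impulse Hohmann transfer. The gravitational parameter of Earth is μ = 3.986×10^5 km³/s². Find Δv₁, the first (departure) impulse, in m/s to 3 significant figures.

Δv₁ = 1280 m/s

Transfer-ellipse semi-major axis a_t = (r₁ + r₂)/2 = (49000 + 8720)/2 = 28860 km.
On the circular orbit at r = 49000 km, v_c = √(μ/r) = 2.852 km/s.
Vis-viva on the transfer ellipse at r = 49000 km gives v_t = √[μ(2/r − 1/a_t)] = 1.568 km/s.
Δv₁ = |v_t − v_c| = |1.568 − 2.852| = 1.284 km/s.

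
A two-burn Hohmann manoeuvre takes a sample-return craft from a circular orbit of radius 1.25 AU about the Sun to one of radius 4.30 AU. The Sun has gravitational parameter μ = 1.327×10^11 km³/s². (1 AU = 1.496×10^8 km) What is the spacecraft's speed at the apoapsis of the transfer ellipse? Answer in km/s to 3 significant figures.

v = 9.64 km/s

In km: r₁ = 1.25 × 1.496×10^8 = 1.870×10^8 km; r₂ = 4.30 × 1.496×10^8 = 6.4328×10^8 km.
Transfer-ellipse semi-major axis a_t = (r₁ + r₂)/2 = (1.870×10^8 + 6.4328×10^8)/2 = 4.1514×10^8 km.
At apoapsis, r = 6.4328×10^8 km.
Applying v² = μ(2/r − 1/a_t): v = 9.640 km/s.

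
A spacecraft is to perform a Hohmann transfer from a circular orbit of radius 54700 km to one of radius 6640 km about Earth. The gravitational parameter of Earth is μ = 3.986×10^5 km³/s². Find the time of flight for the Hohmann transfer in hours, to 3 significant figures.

Transfer-ellipse semi-major axis a_t = (r₁ + r₂)/2 = (54700 + 6640)/2 = 30670 km.
By Kepler's third law the transfer-orbit period is T = 2π√(a_t³/μ), so t = T/2 = 26727 s.
Converting: 26727 s ÷ 3600 s/hour = 7.42 hours.

t = 7.42 hours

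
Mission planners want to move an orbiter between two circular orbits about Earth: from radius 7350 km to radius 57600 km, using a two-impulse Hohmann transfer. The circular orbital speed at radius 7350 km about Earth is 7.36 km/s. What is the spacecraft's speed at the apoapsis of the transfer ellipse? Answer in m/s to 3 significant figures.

v = 1250 m/s

From the circular-orbit relation v² = μ/r at r = 7350 km: μ = v²r = (7.36)² × 7350 = 3.98147×10^5 km³/s².
The Hohmann ellipse has a_t = (r₁ + r₂)/2 = 32475 km.
The apoapsis of the transfer ellipse is at r = 57600 km.
Vis-viva: v = √[μ(2/r − 1/a_t)] = √[3.98147×10^5 × (2/57600 − 1/32475)] = 1.251 km/s.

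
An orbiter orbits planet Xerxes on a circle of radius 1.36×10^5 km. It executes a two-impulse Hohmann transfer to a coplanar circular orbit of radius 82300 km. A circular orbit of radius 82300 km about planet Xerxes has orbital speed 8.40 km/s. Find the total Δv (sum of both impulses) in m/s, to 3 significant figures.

From the circular-orbit relation v² = μ/r at r = 82300 km: μ = v²r = (8.40)² × 82300 = 5.80709×10^6 km³/s².
Transfer-ellipse semi-major axis a_t = (r₁ + r₂)/2 = (1.360×10^5 + 82300)/2 = 1.0915×10^5 km.
At r₁ the circular-orbit speed is v₁ = √(μ/r₁) = 6.5345 km/s.
Transfer-orbit speed at r₁ (vis-viva): v_a = √[μ(2/r₁ − 1/a_t)] = 5.6741 km/s.
First burn Δv₁ = |v_a − v₁| = 0.8604 km/s.
At r₂, v₂ = √(μ/r₂) = 8.4000 km/s.
Transfer-orbit speed at r₂: v_p = √[μ(2/r₂ − 1/a_t)] = 9.3764 km/s.
Second burn Δv₂ = |v₂ − v_p| = 0.9764 km/s.
Δv = Δv₁ + Δv₂ = 0.8604 + 0.9764 = 1.837 km/s.

Δv = 1840 m/s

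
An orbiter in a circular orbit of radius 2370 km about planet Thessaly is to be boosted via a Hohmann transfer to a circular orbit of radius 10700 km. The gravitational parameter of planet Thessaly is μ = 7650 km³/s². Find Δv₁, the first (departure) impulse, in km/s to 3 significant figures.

Δv₁ = 0.502 km/s

The Hohmann ellipse has a_t = (r₁ + r₂)/2 = 6535 km.
On the circular orbit at r = 2370 km, v_c = √(μ/r) = 1.7966 km/s.
Transfer-orbit speed at the same r (vis-viva, a = a_t): v_t = √[μ(2/r − 1/a_t)] = 2.2989 km/s.
Δv₁ = |v_t − v_c| = |2.2989 − 1.7966| = 0.5023 km/s.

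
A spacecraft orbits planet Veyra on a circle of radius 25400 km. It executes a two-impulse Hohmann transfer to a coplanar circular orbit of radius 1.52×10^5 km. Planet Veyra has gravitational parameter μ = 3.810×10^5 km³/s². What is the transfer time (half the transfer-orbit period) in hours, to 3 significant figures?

The Hohmann ellipse has a_t = (r₁ + r₂)/2 = 88700 km.
Transfer time t = π√(a_t³/μ) = π√((88700)³ / 3.810×10^5) = 1.3445×10^5 s.
Converting: 1.3445×10^5 s ÷ 3600 s/hour = 37.3 hours.

t = 37.3 hours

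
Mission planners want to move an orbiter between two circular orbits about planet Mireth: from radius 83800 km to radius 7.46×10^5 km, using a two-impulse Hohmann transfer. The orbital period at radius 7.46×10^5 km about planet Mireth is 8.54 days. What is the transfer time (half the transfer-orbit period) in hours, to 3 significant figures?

From Kepler's third law T² = 4π²r³/μ at r = 7.46×10^5 km, T = 8.54 days = 8.54 × 86400 s = 7.37856×10^5 s: μ = 4π²r³/T² = 3.01046×10^7 km³/s².
The Hohmann ellipse has a_t = (r₁ + r₂)/2 = 4.149×10^5 km.
By Kepler's third law the transfer-orbit period is T = 2π√(a_t³/μ), so t = T/2 = 1.530×10^5 s.
Converting: 1.530×10^5 s ÷ 3600 s/hour = 42.5 hours.

t = 42.5 hours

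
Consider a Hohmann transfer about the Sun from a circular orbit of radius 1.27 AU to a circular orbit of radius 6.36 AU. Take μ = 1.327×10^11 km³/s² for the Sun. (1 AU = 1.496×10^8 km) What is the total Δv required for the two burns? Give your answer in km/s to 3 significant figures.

Δv = 12.7 km/s

In km: r₁ = 1.27 × 1.496×10^8 = 1.89992×10^8 km; r₂ = 6.36 × 1.496×10^8 = 9.51456×10^8 km.
The Hohmann ellipse has a_t = (r₁ + r₂)/2 = 5.70724×10^8 km.
At r₁ the circular-orbit speed is v₁ = √(μ/r₁) = 26.428 km/s.
Transfer-orbit speed at r₁ (vis-viva equation): v_p = √[μ(2/r₁ − 1/a_t)] = 34.123 km/s.
First burn Δv₁ = |v_p − v₁| = 7.695 km/s.
At r₂, v₂ = √(μ/r₂) = 11.81 km/s.
Transfer-orbit speed at r₂: v_a = √[μ(2/r₂ − 1/a_t)] = 6.814 km/s.
Second burn Δv₂ = |v₂ − v_a| = 4.996 km/s.
Total Δv = Δv₁ + Δv₂ = 12.69 km/s.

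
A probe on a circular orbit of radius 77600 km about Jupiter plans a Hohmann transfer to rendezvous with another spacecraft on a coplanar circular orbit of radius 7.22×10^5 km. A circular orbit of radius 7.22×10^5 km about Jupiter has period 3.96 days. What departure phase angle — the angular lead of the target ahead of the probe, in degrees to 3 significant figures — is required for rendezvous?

From Kepler's third law T² = 4π²r³/μ at r = 7.22×10^5 km, T = 3.96 days = 3.96 × 86400 s = 3.42144×10^5 s: μ = 4π²r³/T² = 1.26927×10^8 km³/s².
The Hohmann ellipse has a_t = (r₁ + r₂)/2 = 3.998×10^5 km.
The half-period of the transfer ellipse is t = π√(a_t³/μ) = 70492 s.
Target angular speed ω₂ = √(μ/r₂³) = 1.8364×10^-5 rad/s.
Angle swept by the target during transfer: ω₂·t = 1.2945 rad = 74.17°.
Arrival is 180° from departure on the ellipse, so φ = 180° − 74.17° = 106°.

φ = 106°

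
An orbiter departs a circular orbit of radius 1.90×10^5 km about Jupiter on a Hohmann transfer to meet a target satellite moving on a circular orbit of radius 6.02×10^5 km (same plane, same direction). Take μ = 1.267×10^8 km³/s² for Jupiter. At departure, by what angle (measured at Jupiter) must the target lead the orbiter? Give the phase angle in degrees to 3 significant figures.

Semi-major axis of the transfer orbit: a_t = (1.900×10^5 + 6.020×10^5)/2 = 3.960×10^5 km.
The half-period of the transfer ellipse is t = π√(a_t³/μ) = 69550 s.
Target angular speed ω₂ = √(μ/r₂³) = 2.410×10^-5 rad/s.
Angle swept by the target during transfer: ω₂·t = 1.676 rad = 96.03°.
Arrival is 180° from departure on the ellipse, so φ = 180° − 96.03° = 84.0°.

φ = 84.0°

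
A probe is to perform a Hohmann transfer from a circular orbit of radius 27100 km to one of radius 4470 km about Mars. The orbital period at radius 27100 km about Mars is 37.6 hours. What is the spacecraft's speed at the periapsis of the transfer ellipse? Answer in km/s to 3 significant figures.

v = 4.06 km/s

From Kepler's third law T² = 4π²r³/μ at r = 27100 km, T = 37.6 hours = 37.6 × 3600 s = 1.3536×10^5 s: μ = 4π²r³/T² = 42883.2 km³/s².
Semi-major axis of the transfer orbit: a_t = (27100 + 4470)/2 = 15785 km.
At periapsis, r = 4470 km.
Vis-viva: v = √[μ(2/r − 1/a_t)] = √[42883.2 × (2/4470 − 1/15785)] = 4.058 km/s.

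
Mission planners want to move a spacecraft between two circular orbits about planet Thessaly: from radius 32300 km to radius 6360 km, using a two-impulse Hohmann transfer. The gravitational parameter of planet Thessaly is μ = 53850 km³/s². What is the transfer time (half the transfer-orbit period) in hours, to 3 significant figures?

The Hohmann ellipse has a_t = (r₁ + r₂)/2 = 19330 km.
Half the transfer-orbit period gives t = π√(a_t³/μ) = 36380 s.
Converting: 36380 s ÷ 3600 s/hour = 10.1 hours.

t = 10.1 hours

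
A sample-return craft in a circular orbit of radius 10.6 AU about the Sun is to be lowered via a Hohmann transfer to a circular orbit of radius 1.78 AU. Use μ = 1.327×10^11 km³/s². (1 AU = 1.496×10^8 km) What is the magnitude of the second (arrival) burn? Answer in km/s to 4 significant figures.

Δv₂ = 6.889 km/s

In km: r₁ = 10.6 × 1.496×10^8 = 1.58576×10^9 km; r₂ = 1.78 × 1.496×10^8 = 2.66288×10^8 km.
The Hohmann ellipse has a_t = (r₁ + r₂)/2 = 9.26024×10^8 km.
On the circular orbit at r = 2.66288×10^8 km, v_c = √(μ/r) = 22.323 km/s.
Vis-viva on the transfer ellipse at r = 2.66288×10^8 km gives v_t = √[μ(2/r − 1/a_t)] = 29.212 km/s.
Δv₂ = |v_t − v_c| = |29.212 − 22.323| = 6.889 km/s.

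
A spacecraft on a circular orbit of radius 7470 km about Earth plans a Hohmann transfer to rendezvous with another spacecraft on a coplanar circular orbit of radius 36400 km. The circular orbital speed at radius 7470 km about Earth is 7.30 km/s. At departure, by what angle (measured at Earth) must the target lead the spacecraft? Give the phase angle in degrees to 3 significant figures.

φ = 95.8°

From the circular-orbit relation v² = μ/r at r = 7470 km: μ = v²r = (7.30)² × 7470 = 3.98076×10^5 km³/s².
Transfer-ellipse semi-major axis a_t = (r₁ + r₂)/2 = (7470 + 36400)/2 = 21935 km.
Transfer time t = π√(a_t³/μ) = 16176 s.
The target's mean motion on its circular orbit is ω₂ = √(μ/r₂³) = 9.0851×10^-5 rad/s.
Angle swept by the target during transfer: ω₂·t = 1.4696 rad = 84.20°.
The spacecraft traverses 180° on the transfer ellipse, so the target must lead by 180° − 84.20° = 95.8°.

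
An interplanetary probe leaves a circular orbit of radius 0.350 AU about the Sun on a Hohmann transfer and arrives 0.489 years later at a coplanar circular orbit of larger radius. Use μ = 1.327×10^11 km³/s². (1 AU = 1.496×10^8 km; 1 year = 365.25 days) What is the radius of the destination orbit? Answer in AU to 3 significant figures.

r₂ = 1.62 AU

In km: r₁ = 0.350 × 1.496×10^8 = 5.236×10^7 km.
Transfer time t = 0.489 years × 365.25 × 86400 s = 1.54316664×10^7 s, and t = π√(a_t³/μ).
So a_t = (μ t²/π²)^(1/3) = (1.327×10^11 × (1.54316664×10^7)² / π²)^(1/3) = 1.4739×10^8 km.
Since a_t = (r₁ + r₂)/2, r₂ = 2a_t − r₁ = 2×1.4739×10^8 − 5.236×10^7 = 2.4242×10^8 km.
In AU: r₂ = 2.4242×10^8 / 1.496×10^8 = 1.62 AU.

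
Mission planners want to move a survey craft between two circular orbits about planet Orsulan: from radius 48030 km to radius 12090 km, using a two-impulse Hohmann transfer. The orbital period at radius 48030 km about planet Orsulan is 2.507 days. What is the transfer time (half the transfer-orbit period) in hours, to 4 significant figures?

t = 14.90 hours

From Kepler's third law T² = 4π²r³/μ at r = 48030 km, T = 2.507 days = 2.507 × 86400 s = 2.166048×10^5 s: μ = 4π²r³/T² = 93231.2 km³/s².
Semi-major axis of the transfer orbit: a_t = (48030 + 12090)/2 = 30060 km.
Half the transfer-orbit period gives t = π√(a_t³/μ) = 53623 s.
Converting: 53623 s ÷ 3600 s/hour = 14.90 hours.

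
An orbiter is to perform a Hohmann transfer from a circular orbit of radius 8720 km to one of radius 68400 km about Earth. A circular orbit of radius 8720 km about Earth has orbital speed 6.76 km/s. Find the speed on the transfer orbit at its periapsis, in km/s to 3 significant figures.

From the circular-orbit relation v² = μ/r at r = 8720 km: μ = v²r = (6.76)² × 8720 = 3.98483×10^5 km³/s².
Semi-major axis of the transfer orbit: a_t = (8720 + 68400)/2 = 38560 km.
The periapsis of the transfer ellipse is at r = 8720 km.
From the vis-viva equation, v = √[μ(2/r − 1/a_t)] = 9.003 km/s.

v = 9.00 km/s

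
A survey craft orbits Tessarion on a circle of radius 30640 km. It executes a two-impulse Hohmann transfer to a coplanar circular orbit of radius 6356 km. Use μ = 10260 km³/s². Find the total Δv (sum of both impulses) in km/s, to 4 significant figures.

Δv = 0.6041 km/s

Transfer-ellipse semi-major axis a_t = (r₁ + r₂)/2 = (30640 + 6356)/2 = 18498 km.
At r₁ the circular-orbit speed is v₁ = √(μ/r₁) = 0.57867 km/s.
Transfer-orbit speed at r₁ (vis-viva equation): v_a = √[μ(2/r₁ − 1/a_t)] = 0.33920 km/s.
First burn Δv₁ = |v_a − v₁| = 0.23947 km/s.
At r₂, v₂ = √(μ/r₂) = 1.27052 km/s.
Transfer-orbit speed at r₂: v_p = √[μ(2/r₂ − 1/a_t)] = 1.63517 km/s.
Second burn Δv₂ = |v₂ − v_p| = 0.36465 km/s.
Total Δv = Δv₁ + Δv₂ = 0.6041 km/s.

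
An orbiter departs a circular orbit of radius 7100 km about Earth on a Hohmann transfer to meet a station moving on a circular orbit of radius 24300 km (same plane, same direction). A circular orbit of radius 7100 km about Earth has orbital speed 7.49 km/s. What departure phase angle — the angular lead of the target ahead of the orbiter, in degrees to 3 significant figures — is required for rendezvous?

From the circular-orbit relation v² = μ/r at r = 7100 km: μ = v²r = (7.49)² × 7100 = 3.98311×10^5 km³/s².
Transfer-ellipse semi-major axis a_t = (r₁ + r₂)/2 = (7100 + 24300)/2 = 15700 km.
Transfer time t = π√(a_t³/μ) = 9792.4 s.
The target's mean motion on its circular orbit is ω₂ = √(μ/r₂³) = 1.6661×10^-4 rad/s.
Angle swept by the target during transfer: ω₂·t = 1.6315 rad = 93.48°.
The orbiter traverses 180° on the transfer ellipse, so the target must lead by 180° − 93.48° = 86.5°.

φ = 86.5°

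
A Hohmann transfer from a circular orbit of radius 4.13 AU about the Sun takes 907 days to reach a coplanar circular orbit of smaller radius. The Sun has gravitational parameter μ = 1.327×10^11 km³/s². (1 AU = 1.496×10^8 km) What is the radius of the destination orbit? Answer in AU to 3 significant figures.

In km: r₁ = 4.13 × 1.496×10^8 = 6.17848×10^8 km.
Transfer time t = 907 days = 7.83648×10^7 s, and t = π√(a_t³/μ).
So a_t = (μ t²/π²)^(1/3) = (1.327×10^11 × (7.83648×10^7)² / π²)^(1/3) = 4.3545×10^8 km.
Since a_t = (r₁ + r₂)/2, r₂ = 2a_t − r₁ = 2×4.3545×10^8 − 6.17848×10^8 = 2.53052×10^8 km.
In AU: r₂ = 2.53052×10^8 / 1.496×10^8 = 1.69 AU.

r₂ = 1.69 AU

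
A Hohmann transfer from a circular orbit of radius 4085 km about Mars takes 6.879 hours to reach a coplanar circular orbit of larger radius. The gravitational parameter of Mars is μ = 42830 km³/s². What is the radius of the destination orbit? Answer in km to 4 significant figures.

r₂ = 23630 km

Transfer time t = 6.879 hours = 24764.4 s, and t = π√(a_t³/μ).
So a_t = (μ t²/π²)^(1/3) = (42830 × (24764.4)² / π²)^(1/3) = 13858 km.
Since a_t = (r₁ + r₂)/2, r₂ = 2a_t − r₁ = 2×13858 − 4085 = 23631 km.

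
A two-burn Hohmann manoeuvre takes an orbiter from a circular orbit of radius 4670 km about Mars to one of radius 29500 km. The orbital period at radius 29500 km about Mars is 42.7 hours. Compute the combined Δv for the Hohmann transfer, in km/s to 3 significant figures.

Δv = 1.53 km/s

From Kepler's third law T² = 4π²r³/μ at r = 29500 km, T = 42.7 hours = 42.7 × 3600 s = 1.5372×10^5 s: μ = 4π²r³/T² = 42890.9 km³/s².
Transfer-ellipse semi-major axis a_t = (r₁ + r₂)/2 = (4670 + 29500)/2 = 17085 km.
At r₁ the circular-orbit speed is v₁ = √(μ/r₁) = 3.03057 km/s.
Transfer-orbit speed at r₁ (vis-viva): v_p = √[μ(2/r₁ − 1/a_t)] = 3.98224 km/s.
First burn Δv₁ = |v_p − v₁| = 0.9517 km/s.
Circular speed at r₂: v₂ = √(μ/r₂) = 1.2058 km/s.
Transfer-orbit speed at r₂: v_a = √[μ(2/r₂ − 1/a_t)] = 0.63041 km/s.
Second burn Δv₂ = |v₂ − v_a| = 0.5754 km/s.
Total Δv = Δv₁ + Δv₂ = 1.527 km/s.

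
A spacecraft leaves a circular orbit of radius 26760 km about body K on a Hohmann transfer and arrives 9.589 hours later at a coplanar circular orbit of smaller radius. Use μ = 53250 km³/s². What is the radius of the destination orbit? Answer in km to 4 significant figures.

r₂ = 10430 km

Transfer time t = 9.589 hours = 34520.4 s, and t = π√(a_t³/μ).
So a_t = (μ t²/π²)^(1/3) = (53250 × (34520.4)² / π²)^(1/3) = 18595 km.
Since a_t = (r₁ + r₂)/2, r₂ = 2a_t − r₁ = 2×18595 − 26760 = 10430 km.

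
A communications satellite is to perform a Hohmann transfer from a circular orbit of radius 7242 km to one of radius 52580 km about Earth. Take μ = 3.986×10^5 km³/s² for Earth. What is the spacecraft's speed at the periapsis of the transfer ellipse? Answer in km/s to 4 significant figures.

Semi-major axis of the transfer orbit: a_t = (7242 + 52580)/2 = 29911 km.
At periapsis, r = 7242 km.
Vis-viva: v = √[μ(2/r − 1/a_t)] = √[3.986×10^5 × (2/7242 − 1/29911)] = 9.836 km/s.

v = 9.836 km/s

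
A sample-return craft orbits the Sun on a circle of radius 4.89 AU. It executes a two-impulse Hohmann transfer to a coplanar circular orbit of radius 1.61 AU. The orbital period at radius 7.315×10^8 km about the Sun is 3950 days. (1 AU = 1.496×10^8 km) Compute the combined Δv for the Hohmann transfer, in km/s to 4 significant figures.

Δv = 9.307 km/s

From Kepler's third law T² = 4π²r³/μ at r = 7.315×10^8 km, T = 3950 days = 3950 × 86400 s = 3.4128×10^8 s: μ = 4π²r³/T² = 1.32673×10^11 km³/s².
In km: r₁ = 4.89 × 1.496×10^8 = 7.31544×10^8 km; r₂ = 1.61 × 1.496×10^8 = 2.40856×10^8 km.
Semi-major axis of the transfer orbit: a_t = (7.31544×10^8 + 2.40856×10^8)/2 = 4.862×10^8 km.
At r₁ the circular-orbit speed is v₁ = √(μ/r₁) = 13.4670 km/s.
On the transfer ellipse at r₁, vis-viva equation gives v_a = √[μ(2/r₁ − 1/a_t)] = 9.47854 km/s.
First burn Δv₁ = |v_a − v₁| = 3.988 km/s.
Circular speed at r₂: v₂ = √(μ/r₂) = 23.470 km/s.
Transfer-orbit speed at r₂: v_p = √[μ(2/r₂ − 1/a_t)] = 28.789 km/s.
Second burn Δv₂ = |v₂ − v_p| = 5.319 km/s.
Total Δv = Δv₁ + Δv₂ = 9.307 km/s.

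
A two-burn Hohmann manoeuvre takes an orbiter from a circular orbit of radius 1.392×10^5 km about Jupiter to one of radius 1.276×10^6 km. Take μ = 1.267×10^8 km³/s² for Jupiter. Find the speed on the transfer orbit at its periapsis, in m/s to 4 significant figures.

v = 40510 m/s

Transfer-ellipse semi-major axis a_t = (r₁ + r₂)/2 = (1.392×10^5 + 1.276×10^6)/2 = 7.076×10^5 km.
The periapsis of the transfer ellipse is at r = 1.392×10^5 km.
Applying v² = μ(2/r − 1/a_t): v = 40.51 km/s.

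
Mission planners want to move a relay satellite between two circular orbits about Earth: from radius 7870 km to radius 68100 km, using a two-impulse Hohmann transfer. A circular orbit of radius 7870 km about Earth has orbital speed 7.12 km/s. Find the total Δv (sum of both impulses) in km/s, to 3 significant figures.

From the circular-orbit relation v² = μ/r at r = 7870 km: μ = v²r = (7.12)² × 7870 = 3.98965×10^5 km³/s².
Semi-major axis of the transfer orbit: a_t = (7870 + 68100)/2 = 37985 km.
Circular speed at r₁: v₁ = √(μ/r₁) = √(3.98965×10^5/7870) = 7.120 km/s.
Transfer-orbit speed at r₁ (v² = μ(2/r − 1/a)): v_p = √[μ(2/r₁ − 1/a_t)] = 9.533 km/s.
First burn Δv₁ = |v_p − v₁| = 2.413 km/s.
At r₂, v₂ = √(μ/r₂) = 2.4204 km/s.
Transfer-orbit speed at r₂: v_a = √[μ(2/r₂ − 1/a_t)] = 1.1017 km/s.
Second burn Δv₂ = |v₂ − v_a| = 1.319 km/s.
Total Δv = Δv₁ + Δv₂ = 3.732 km/s.

Δv = 3.73 km/s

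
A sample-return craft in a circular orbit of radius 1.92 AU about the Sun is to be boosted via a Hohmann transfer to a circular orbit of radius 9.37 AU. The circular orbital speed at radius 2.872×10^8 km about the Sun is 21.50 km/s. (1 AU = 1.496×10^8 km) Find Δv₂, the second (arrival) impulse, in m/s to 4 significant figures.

From the circular-orbit relation v² = μ/r at r = 2.872×10^8 km: μ = v²r = (21.50)² × 2.872×10^8 = 1.32758×10^11 km³/s².
In km: r₁ = 1.92 × 1.496×10^8 = 2.87232×10^8 km; r₂ = 9.37 × 1.496×10^8 = 1.401752×10^9 km.
Transfer-ellipse semi-major axis a_t = (r₁ + r₂)/2 = (2.87232×10^8 + 1.401752×10^9)/2 = 8.44492×10^8 km.
Circular speed at r = 1.401752×10^9 km: v_c = √(μ/r) = 9.732 km/s.
Transfer-orbit speed at the same r (vis-viva, a = a_t): v_t = √[μ(2/r − 1/a_t)] = 5.676 km/s.
Δv₂ = |v_t − v_c| = |5.676 − 9.732| = 4.056 km/s.

Δv₂ = 4056 m/s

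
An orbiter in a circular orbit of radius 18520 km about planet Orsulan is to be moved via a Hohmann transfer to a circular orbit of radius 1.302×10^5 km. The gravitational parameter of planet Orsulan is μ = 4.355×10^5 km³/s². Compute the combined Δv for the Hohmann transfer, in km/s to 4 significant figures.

Δv = 2.484 km/s

Transfer-ellipse semi-major axis a_t = (r₁ + r₂)/2 = (18520 + 1.302×10^5)/2 = 74360 km.
Circular speed at r₁: v₁ = √(μ/r₁) = √(4.355×10^5/18520) = 4.84924 km/s.
Transfer-orbit speed at r₁ (vis-viva equation): v_p = √[μ(2/r₁ − 1/a_t)] = 6.41667 km/s.
First burn Δv₁ = |v_p − v₁| = 1.5674 km/s.
Circular speed at r₂: v₂ = √(μ/r₂) = 1.82889 km/s.
Transfer-orbit speed at r₂: v_a = √[μ(2/r₂ − 1/a_t)] = 0.912724 km/s.
Second burn Δv₂ = |v₂ − v_a| = 0.91617 km/s.
Total Δv = Δv₁ + Δv₂ = 2.484 km/s.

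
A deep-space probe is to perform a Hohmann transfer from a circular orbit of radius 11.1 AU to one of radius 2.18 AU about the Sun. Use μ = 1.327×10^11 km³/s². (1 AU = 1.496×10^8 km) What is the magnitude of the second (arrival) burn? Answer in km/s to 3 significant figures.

Δv₂ = 5.91 km/s

In km: r₁ = 11.1 × 1.496×10^8 = 1.66056×10^9 km; r₂ = 2.18 × 1.496×10^8 = 3.26128×10^8 km.
The Hohmann ellipse has a_t = (r₁ + r₂)/2 = 9.93344×10^8 km.
Circular speed at r = 3.26128×10^8 km: v_c = √(μ/r) = 20.172 km/s.
Vis-viva on the transfer ellipse at r = 3.26128×10^8 km gives v_t = √[μ(2/r − 1/a_t)] = 26.081 km/s.
Δv₂ = |v_t − v_c| = |26.081 − 20.172| = 5.909 km/s.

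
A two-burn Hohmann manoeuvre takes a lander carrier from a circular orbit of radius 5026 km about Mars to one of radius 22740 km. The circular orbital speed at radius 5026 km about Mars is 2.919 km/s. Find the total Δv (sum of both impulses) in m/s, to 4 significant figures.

Δv = 1363 m/s

From the circular-orbit relation v² = μ/r at r = 5026 km: μ = v²r = (2.919)² × 5026 = 42824.3 km³/s².
Semi-major axis of the transfer orbit: a_t = (5026 + 22740)/2 = 13883 km.
Circular speed at r₁: v₁ = √(μ/r₁) = √(42824.3/5026) = 2.9190 km/s.
Transfer-orbit speed at r₁ (vis-viva): v_p = √[μ(2/r₁ − 1/a_t)] = 3.7358 km/s.
First burn Δv₁ = |v_p − v₁| = 0.8168 km/s.
Circular speed at r₂: v₂ = √(μ/r₂) = 1.3723 km/s.
Transfer-orbit speed at r₂: v_a = √[μ(2/r₂ − 1/a_t)] = 0.82570 km/s.
Second burn Δv₂ = |v₂ − v_a| = 0.5466 km/s.
Δv = Δv₁ + Δv₂ = 0.8168 + 0.5466 = 1.363 km/s.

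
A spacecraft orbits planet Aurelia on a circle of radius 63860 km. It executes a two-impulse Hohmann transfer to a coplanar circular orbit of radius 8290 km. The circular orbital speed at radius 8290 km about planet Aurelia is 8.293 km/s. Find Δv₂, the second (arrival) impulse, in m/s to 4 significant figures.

From the circular-orbit relation v² = μ/r at r = 8290 km: μ = v²r = (8.293)² × 8290 = 5.70135×10^5 km³/s².
The Hohmann ellipse has a_t = (r₁ + r₂)/2 = 36075 km.
On the circular orbit at r = 8290 km, v_c = √(μ/r) = 8.2930 km/s.
Transfer-orbit speed at the same r (vis-viva, a = a_t): v_t = √[μ(2/r − 1/a_t)] = 11.034 km/s.
Δv₂ = |v_t − v_c| = |11.034 − 8.2930| = 2.741 km/s.

Δv₂ = 2741 m/s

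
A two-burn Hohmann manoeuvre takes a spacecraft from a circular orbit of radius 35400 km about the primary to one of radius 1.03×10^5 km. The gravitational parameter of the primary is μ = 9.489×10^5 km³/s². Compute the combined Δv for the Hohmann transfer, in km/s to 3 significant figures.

Δv = 2.00 km/s

Semi-major axis of the transfer orbit: a_t = (35400 + 1.030×10^5)/2 = 69200 km.
At r₁ the circular-orbit speed is v₁ = √(μ/r₁) = 5.177 km/s.
Transfer-orbit speed at r₁ (vis-viva): v_p = √[μ(2/r₁ − 1/a_t)] = 6.316 km/s.
First burn Δv₁ = |v_p − v₁| = 1.139 km/s.
At r₂, v₂ = √(μ/r₂) = 3.0352 km/s.
Transfer-orbit speed at r₂: v_a = √[μ(2/r₂ − 1/a_t)] = 2.1709 km/s.
Second burn Δv₂ = |v₂ − v_a| = 0.8643 km/s.
Δv = Δv₁ + Δv₂ = 1.139 + 0.8643 = 2.003 km/s.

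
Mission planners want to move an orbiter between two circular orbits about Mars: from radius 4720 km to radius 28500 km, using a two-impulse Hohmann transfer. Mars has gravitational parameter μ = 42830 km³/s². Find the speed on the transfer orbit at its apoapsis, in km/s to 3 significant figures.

The Hohmann ellipse has a_t = (r₁ + r₂)/2 = 16610 km.
At apoapsis, r = 28500 km.
Vis-viva: v = √[μ(2/r − 1/a_t)] = √[42830 × (2/28500 − 1/16610)] = 0.6535 km/s.

v = 0.653 km/s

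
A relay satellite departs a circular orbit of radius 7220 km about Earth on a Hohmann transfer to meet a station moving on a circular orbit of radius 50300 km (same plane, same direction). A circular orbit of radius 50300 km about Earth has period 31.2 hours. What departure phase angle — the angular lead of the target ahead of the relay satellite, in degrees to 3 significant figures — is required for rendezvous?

φ = 102°

From Kepler's third law T² = 4π²r³/μ at r = 50300 km, T = 31.2 hours = 31.2 × 3600 s = 1.1232×10^5 s: μ = 4π²r³/T² = 3.98244×10^5 km³/s².
Transfer-ellipse semi-major axis a_t = (r₁ + r₂)/2 = (7220 + 50300)/2 = 28760 km.
The half-period of the transfer ellipse is t = π√(a_t³/μ) = 24281 s.
The target's mean motion on its circular orbit is ω₂ = √(μ/r₂³) = 5.5940×10^-5 rad/s.
Angle swept by the target during transfer: ω₂·t = 1.3583 rad = 77.82°.
Arrival is 180° from departure on the ellipse, so φ = 180° − 77.82° = 102°.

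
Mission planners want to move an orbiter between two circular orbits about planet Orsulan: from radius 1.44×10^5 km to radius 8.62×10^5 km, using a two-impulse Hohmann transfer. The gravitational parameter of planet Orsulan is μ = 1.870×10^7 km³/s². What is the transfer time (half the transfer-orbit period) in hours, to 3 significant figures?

t = 72.0 hours

Semi-major axis of the transfer orbit: a_t = (1.440×10^5 + 8.620×10^5)/2 = 5.030×10^5 km.
By Kepler's third law the transfer-orbit period is T = 2π√(a_t³/μ), so t = T/2 = 2.592×10^5 s.
Converting: 2.592×10^5 s ÷ 3600 s/hour = 72.0 hours.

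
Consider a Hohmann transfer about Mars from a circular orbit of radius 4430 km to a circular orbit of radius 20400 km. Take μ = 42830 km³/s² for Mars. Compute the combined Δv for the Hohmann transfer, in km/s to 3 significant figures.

Δv = 1.46 km/s

Semi-major axis of the transfer orbit: a_t = (4430 + 20400)/2 = 12415 km.
Circular speed at r₁: v₁ = √(μ/r₁) = √(42830/4430) = 3.1094 km/s.
On the transfer ellipse at r₁, v² = μ(2/r − 1/a) gives v_p = √[μ(2/r₁ − 1/a_t)] = 3.9858 km/s.
First burn Δv₁ = |v_p − v₁| = 0.8764 km/s.
At r₂, v₂ = √(μ/r₂) = 1.44897 km/s.
Transfer-orbit speed at r₂: v_a = √[μ(2/r₂ − 1/a_t)] = 0.865541 km/s.
Second burn Δv₂ = |v₂ − v_a| = 0.5834 km/s.
Total Δv = Δv₁ + Δv₂ = 1.460 km/s.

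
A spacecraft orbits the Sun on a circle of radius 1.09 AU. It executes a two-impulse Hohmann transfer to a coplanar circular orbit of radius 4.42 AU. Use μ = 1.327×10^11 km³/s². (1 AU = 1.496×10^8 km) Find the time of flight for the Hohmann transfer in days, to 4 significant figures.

t = 835.2 days

In km: r₁ = 1.09 × 1.496×10^8 = 1.63064×10^8 km; r₂ = 4.42 × 1.496×10^8 = 6.61232×10^8 km.
Transfer-ellipse semi-major axis a_t = (r₁ + r₂)/2 = (1.63064×10^8 + 6.61232×10^8)/2 = 4.12148×10^8 km.
Transfer time t = π√(a_t³/μ) = π√((4.12148×10^8)³ / 1.327×10^11) = 7.216×10^7 s.
Converting: 7.216×10^7 s ÷ 86400 s/day = 835.2 days.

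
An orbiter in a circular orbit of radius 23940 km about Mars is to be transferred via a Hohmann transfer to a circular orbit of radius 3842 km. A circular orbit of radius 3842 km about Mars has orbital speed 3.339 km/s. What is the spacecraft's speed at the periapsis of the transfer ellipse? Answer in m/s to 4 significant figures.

v = 4383 m/s

From the circular-orbit relation v² = μ/r at r = 3842 km: μ = v²r = (3.339)² × 3842 = 42834.2 km³/s².
Transfer-ellipse semi-major axis a_t = (r₁ + r₂)/2 = (23940 + 3842)/2 = 13891 km.
At periapsis, r = 3842 km.
From the vis-viva equation, v = √[μ(2/r − 1/a_t)] = 4.383 km/s.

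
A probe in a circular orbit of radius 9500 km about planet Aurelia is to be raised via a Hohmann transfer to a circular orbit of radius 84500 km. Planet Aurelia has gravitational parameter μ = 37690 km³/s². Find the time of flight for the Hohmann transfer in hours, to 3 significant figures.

t = 45.8 hours

Semi-major axis of the transfer orbit: a_t = (9500 + 84500)/2 = 47000 km.
Transfer time t = π√(a_t³/μ) = π√((47000)³ / 37690) = 1.649×10^5 s.
Converting: 1.649×10^5 s ÷ 3600 s/hour = 45.8 hours.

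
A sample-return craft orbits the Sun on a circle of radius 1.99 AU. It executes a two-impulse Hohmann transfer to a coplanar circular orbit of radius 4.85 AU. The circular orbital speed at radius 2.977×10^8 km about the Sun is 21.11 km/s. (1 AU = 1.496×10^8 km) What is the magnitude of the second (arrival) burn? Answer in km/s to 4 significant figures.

Δv₂ = 3.207 km/s

From the circular-orbit relation v² = μ/r at r = 2.977×10^8 km: μ = v²r = (21.11)² × 2.977×10^8 = 1.32665×10^11 km³/s².
In km: r₁ = 1.99 × 1.496×10^8 = 2.97704×10^8 km; r₂ = 4.85 × 1.496×10^8 = 7.2556×10^8 km.
Transfer-ellipse semi-major axis a_t = (r₁ + r₂)/2 = (2.97704×10^8 + 7.2556×10^8)/2 = 5.11632×10^8 km.
Circular speed at r = 7.2556×10^8 km: v_c = √(μ/r) = 13.522 km/s.
Transfer-orbit speed at the same r (vis-viva, a = a_t): v_t = √[μ(2/r − 1/a_t)] = 10.315 km/s.
Δv₂ = |v_t − v_c| = |10.315 − 13.522| = 3.207 km/s.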